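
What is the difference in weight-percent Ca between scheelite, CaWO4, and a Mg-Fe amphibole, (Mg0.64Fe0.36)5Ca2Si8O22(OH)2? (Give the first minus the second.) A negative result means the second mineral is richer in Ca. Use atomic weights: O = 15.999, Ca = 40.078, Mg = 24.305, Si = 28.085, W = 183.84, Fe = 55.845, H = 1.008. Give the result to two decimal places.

First mineral: 40.078 g Ca in 287.914 g formula = 13.92 wt% Ca.
Second mineral: 80.156 g Ca in 869.125 g formula = 9.22 wt% Ca.
13.92% − 9.22% gives a difference of 4.70 percentage points.

4.70 percentage points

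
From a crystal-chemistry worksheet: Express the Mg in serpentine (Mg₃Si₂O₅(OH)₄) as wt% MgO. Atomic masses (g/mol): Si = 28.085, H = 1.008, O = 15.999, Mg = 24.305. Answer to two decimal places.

43.63 wt%

Molar mass of Mg₃Si₂O₅(OH)₄ = 3*24.305 + 2*28.085 + 9*15.999 + 4*1.008 = 277.108 g/mol.
Each formula unit contains 3 Mg, equivalent to 3/1 = 3.0000 mol MgO.
M(MgO) = 1×24.305 + 1×15.999 = 40.304 g/mol.
Mass of MgO per formula unit = 3.0000 × 40.304 = 120.912 g.
MgO wt% = 120.912 / 277.108 × 100 = 43.63%.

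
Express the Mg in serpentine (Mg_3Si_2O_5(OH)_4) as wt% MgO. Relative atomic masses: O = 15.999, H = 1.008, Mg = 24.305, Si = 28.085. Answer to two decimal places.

Molar mass of Mg_3Si_2O_5(OH)_4 = 3·24.305 + 2·28.085 + 9·15.999 + 4·1.008 = 277.108 g/mol.
Each formula unit contains 3 Mg, equivalent to 3/1 = 3.0000 mol MgO.
M(MgO) = 1×24.305 + 1×15.999 = 40.304 g/mol.
Mass of MgO per formula unit = 3.0000 × 40.304 = 120.912 g.
MgO wt% = 120.912 / 277.108 × 100 = 43.63%.

43.63 wt%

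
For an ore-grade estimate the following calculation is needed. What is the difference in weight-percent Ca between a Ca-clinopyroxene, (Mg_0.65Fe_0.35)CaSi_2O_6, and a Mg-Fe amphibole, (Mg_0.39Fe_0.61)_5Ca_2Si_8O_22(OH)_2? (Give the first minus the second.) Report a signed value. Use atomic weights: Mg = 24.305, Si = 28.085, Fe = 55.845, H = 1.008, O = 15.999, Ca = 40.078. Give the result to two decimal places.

M((Mg_0.65Fe_0.35)CaSi_2O_6) = 227.586 g/mol, so wt% Ca = 40.078/227.586 × 100 = 17.61%.
M((Mg_0.39Fe_0.61)_5Ca_2Si_8O_22(OH)_2) = 908.550 g/mol, so wt% Ca = 80.156/908.550 × 100 = 8.82%.
17.61 − 8.82 = 8.79 pp.

8.79 percentage points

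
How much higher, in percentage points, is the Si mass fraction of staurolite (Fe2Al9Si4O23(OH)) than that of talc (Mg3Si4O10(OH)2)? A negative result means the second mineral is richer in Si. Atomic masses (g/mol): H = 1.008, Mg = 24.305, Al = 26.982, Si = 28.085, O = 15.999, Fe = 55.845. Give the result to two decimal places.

Si in Fe2Al9Si4O23(OH): molar mass 851.852 g/mol; 4×28.085 = 112.340 g → 13.19 wt%.
Si in Mg3Si4O10(OH)2: molar mass 379.259 g/mol; 4×28.085 = 112.340 g → 29.62 wt%.
Difference = 13.19 − 29.62 = -16.43 percentage points.

-16.43 percentage points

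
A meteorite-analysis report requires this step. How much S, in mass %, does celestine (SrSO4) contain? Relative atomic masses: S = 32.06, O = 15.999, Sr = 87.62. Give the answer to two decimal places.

Formula mass = 1×87.62 + 1×32.06 + 4×15.999 = 183.676 g/mol, of which 32.060 g is S.
So S makes up 32.060/183.676 = 0.1745 of the mass, i.e. 17.45%.

17.45 mass %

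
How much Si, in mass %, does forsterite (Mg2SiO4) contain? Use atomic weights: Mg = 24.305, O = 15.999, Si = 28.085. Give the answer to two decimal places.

M(Mg2SiO4) = 140.691 g/mol.
Si contributes 1 × 28.085 = 28.085 g per mole.
28.085/140.691 = 0.1996 → 19.96%.

19.96 mass %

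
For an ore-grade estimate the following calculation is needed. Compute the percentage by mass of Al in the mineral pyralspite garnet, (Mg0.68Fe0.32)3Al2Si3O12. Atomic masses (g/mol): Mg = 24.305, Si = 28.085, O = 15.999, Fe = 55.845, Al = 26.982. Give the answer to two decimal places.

Molar mass of (Mg0.68Fe0.32)3Al2Si3O12: 2.04·24.305 + 0.96·55.845 + 2·26.982 + 3·28.085 + 12·15.999 = 433.400 g/mol.
Mass of Al per formula unit: 2 × 26.982 = 53.964 g.
Weight fraction Al = 53.964 / 433.400 = 0.1245.

12.45 wt%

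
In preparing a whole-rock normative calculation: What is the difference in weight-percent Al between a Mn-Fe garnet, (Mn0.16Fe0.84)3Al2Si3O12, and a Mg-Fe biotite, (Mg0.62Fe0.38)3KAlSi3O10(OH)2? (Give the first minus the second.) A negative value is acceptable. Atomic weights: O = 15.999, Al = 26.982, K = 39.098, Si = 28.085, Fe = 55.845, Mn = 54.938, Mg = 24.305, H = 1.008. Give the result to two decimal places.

M((Mn0.16Fe0.84)3Al2Si3O12) = 497.307 g/mol, so wt% Al = 53.964/497.307 × 100 = 10.85%.
M((Mg0.62Fe0.38)3KAlSi3O10(OH)2) = 453.210 g/mol, so wt% Al = 26.982/453.210 × 100 = 5.95%.
10.85 − 5.95 = 4.90 pp.

4.90 percentage points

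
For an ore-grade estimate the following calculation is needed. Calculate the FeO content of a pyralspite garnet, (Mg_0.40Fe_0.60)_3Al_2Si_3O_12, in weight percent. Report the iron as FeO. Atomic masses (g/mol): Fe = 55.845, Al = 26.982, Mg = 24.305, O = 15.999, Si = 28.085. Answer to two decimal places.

28.12 wt%

M((Mg_0.40Fe_0.60)_3Al_2Si_3O_12) = 459.894 g/mol; M(FeO) = 71.844 g/mol.
Moles FeO per formula unit = 1.80 Fe ÷ 1 = 1.8000.
FeO fraction = (1.8000 × 71.844) / 459.894 = 129.319/459.894 = 0.2812.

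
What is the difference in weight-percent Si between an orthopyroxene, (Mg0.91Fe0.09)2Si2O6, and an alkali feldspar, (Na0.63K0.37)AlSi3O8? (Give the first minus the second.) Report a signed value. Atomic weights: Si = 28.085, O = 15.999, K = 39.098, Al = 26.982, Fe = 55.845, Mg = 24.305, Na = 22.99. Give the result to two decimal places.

-4.21 percentage points

M((Mg0.91Fe0.09)2Si2O6) = 206.451 g/mol, so wt% Si = 56.170/206.451 × 100 = 27.21%.
M((Na0.63K0.37)AlSi3O8) = 268.179 g/mol, so wt% Si = 84.255/268.179 × 100 = 31.42%.
27.21 − 31.42 = -4.21 pp.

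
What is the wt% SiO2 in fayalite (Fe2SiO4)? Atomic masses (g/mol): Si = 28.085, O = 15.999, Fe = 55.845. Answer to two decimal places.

29.49 wt%

Molar mass of Fe2SiO4 = 2×55.845 + 1×28.085 + 4×15.999 = 203.771 g/mol.
Each formula unit contains 1 Si, equivalent to 1/1 = 1.0000 mol SiO2.
M(SiO2) = 1×28.085 + 2×15.999 = 60.083 g/mol.
Mass of SiO2 per formula unit = 1.0000 × 60.083 = 60.083 g.
SiO2 wt% = 60.083 / 203.771 × 100 = 29.49%.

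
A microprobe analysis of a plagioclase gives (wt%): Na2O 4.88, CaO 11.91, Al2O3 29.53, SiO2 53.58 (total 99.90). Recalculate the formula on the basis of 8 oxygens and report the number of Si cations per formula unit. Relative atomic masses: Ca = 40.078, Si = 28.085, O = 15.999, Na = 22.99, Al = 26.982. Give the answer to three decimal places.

Na2O (M=61.979): mol = 0.07874; Na = 0.15748, O = 0.07874.
CaO (M=56.077): mol = 0.21239; Ca = 0.21239, O = 0.21239.
Al2O3 (M=101.961): mol = 0.28962; Al = 0.57924, O = 0.86886.
SiO2 (M=60.083): mol = 0.89177; Si = 0.89177, O = 1.78354.
ΣO = 2.94353; factor = 8/ΣO = 2.71783.
Si apfu = 0.89177 × 2.71783 = 2.424.

2.424 Si apfu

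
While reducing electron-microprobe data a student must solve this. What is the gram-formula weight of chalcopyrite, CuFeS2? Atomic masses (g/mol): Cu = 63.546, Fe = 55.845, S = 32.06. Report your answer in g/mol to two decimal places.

183.51 g/mol

Cu: 1 × 63.546 = 63.5460
Fe: 1 × 55.845 = 55.8450
S: 2 × 32.06 = 64.1200
Summing the contributions gives the formula mass.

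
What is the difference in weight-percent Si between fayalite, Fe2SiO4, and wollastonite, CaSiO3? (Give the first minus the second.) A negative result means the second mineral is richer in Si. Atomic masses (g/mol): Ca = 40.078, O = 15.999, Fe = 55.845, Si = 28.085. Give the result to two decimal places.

First mineral: 28.085 g Si in 203.771 g formula = 13.78 wt% Si.
Second mineral: 28.085 g Si in 116.160 g formula = 24.18 wt% Si.
13.78% − 24.18% gives a difference of -10.40 percentage points.

-10.40 percentage points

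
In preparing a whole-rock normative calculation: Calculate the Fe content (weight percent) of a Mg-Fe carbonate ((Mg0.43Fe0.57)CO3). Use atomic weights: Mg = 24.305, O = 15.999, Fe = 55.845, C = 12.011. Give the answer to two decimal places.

31.12 weight percent

M((Mg0.43Fe0.57)CO3) = 102.291 g/mol.
Fe contributes 0.57 × 55.845 = 31.832 g per mole.
31.832/102.291 = 0.3112 → 31.12%.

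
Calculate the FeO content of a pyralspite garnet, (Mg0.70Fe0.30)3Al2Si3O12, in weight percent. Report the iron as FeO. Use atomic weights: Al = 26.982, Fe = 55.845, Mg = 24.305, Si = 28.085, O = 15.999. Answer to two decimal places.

Formula mass = 431.508 g/mol.
0.90 Fe → 0.9000 mol FeO per formula unit; M(FeO) = 71.844, so FeO mass = 64.660 g.
64.660/431.508 × 100 = 14.98 wt%.

14.98 wt%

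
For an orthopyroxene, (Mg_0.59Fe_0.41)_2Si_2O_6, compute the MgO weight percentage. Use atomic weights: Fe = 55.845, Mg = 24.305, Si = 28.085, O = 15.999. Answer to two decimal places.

Molar mass of (Mg_0.59Fe_0.41)_2Si_2O_6 = 1.18×24.305 + 0.82×55.845 + 2×28.085 + 6×15.999 = 226.637 g/mol.
Each formula unit contains 1.18 Mg, equivalent to 1.18/1 = 1.1800 mol MgO.
M(MgO) = 1×24.305 + 1×15.999 = 40.304 g/mol.
Mass of MgO per formula unit = 1.1800 × 40.304 = 47.559 g.
MgO wt% = 47.559 / 226.637 × 100 = 20.98%.

20.98 wt%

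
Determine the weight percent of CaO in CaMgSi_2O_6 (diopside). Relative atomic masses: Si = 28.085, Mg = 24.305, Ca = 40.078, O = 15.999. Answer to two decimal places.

M(CaMgSi_2O_6) = 216.547 g/mol; M(CaO) = 56.077 g/mol.
Moles CaO per formula unit = 1 Ca ÷ 1 = 1.0000.
CaO fraction = (1.0000 × 56.077) / 216.547 = 56.077/216.547 = 0.2590.

25.90 wt%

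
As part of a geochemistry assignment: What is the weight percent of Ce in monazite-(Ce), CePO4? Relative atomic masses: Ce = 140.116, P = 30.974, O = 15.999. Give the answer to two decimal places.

59.60 wt%

Molar mass of CePO4: 1*140.116 + 1*30.974 + 4*15.999 = 235.086 g/mol.
Mass of Ce per formula unit: 1 × 140.116 = 140.116 g.
Weight fraction Ce = 140.116 / 235.086 = 0.5960.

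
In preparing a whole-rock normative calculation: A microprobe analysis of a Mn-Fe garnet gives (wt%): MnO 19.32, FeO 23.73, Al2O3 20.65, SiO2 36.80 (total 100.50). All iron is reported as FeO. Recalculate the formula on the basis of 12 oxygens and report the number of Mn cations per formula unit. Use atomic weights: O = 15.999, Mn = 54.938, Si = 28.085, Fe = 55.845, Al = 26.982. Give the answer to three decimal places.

1.342 Mn apfu

19.32 wt% MnO ÷ 70.937 g/mol = 0.27235 mol, giving 0.27235 Mn and 0.27235 O.
23.73 wt% FeO ÷ 71.844 g/mol = 0.33030 mol, giving 0.33030 Fe and 0.33030 O.
20.65 wt% Al2O3 ÷ 101.961 g/mol = 0.20253 mol, giving 0.40506 Al and 0.60759 O.
36.80 wt% SiO2 ÷ 60.083 g/mol = 0.61249 mol, giving 0.61249 Si and 1.22498 O.
Oxygen sums to 2.43522; scaling by 12/2.43522 = 4.92769 puts the formula on 12 O.
Mn: 0.27235 × 4.92769 = 1.342 atoms per formula unit.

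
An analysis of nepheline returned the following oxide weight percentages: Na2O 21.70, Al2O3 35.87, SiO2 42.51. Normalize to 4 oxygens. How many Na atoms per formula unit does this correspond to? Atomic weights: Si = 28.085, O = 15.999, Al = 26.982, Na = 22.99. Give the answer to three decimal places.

21.70 wt% Na2O ÷ 61.979 g/mol = 0.35012 mol, giving 0.70024 Na and 0.35012 O.
35.87 wt% Al2O3 ÷ 101.961 g/mol = 0.35180 mol, giving 0.70360 Al and 1.05540 O.
42.51 wt% SiO2 ÷ 60.083 g/mol = 0.70752 mol, giving 0.70752 Si and 1.41504 O.
Oxygen sums to 2.82056; scaling by 4/2.82056 = 1.41816 puts the formula on 4 O.
Na: 0.70024 × 1.41816 = 0.993 atoms per formula unit.

0.993 Na apfu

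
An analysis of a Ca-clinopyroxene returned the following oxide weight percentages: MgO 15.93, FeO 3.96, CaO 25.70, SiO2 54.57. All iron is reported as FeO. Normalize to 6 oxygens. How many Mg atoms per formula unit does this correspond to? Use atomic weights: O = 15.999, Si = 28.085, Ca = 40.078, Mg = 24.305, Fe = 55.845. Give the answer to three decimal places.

0.870 Mg apfu

15.93 wt% MgO ÷ 40.304 g/mol = 0.39525 mol, giving 0.39525 Mg and 0.39525 O.
3.96 wt% FeO ÷ 71.844 g/mol = 0.05512 mol, giving 0.05512 Fe and 0.05512 O.
25.70 wt% CaO ÷ 56.077 g/mol = 0.45830 mol, giving 0.45830 Ca and 0.45830 O.
54.57 wt% SiO2 ÷ 60.083 g/mol = 0.90824 mol, giving 0.90824 Si and 1.81648 O.
Oxygen sums to 2.72515; scaling by 6/2.72515 = 2.20171 puts the formula on 6 O.
Mg: 0.39525 × 2.20171 = 0.870 atoms per formula unit.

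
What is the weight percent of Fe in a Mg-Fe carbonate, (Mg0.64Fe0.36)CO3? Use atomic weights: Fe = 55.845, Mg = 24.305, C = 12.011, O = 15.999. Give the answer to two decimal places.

Molar mass of (Mg0.64Fe0.36)CO3: 0.64*24.305 + 0.36*55.845 + 1*12.011 + 3*15.999 = 95.667 g/mol.
Mass of Fe per formula unit: 0.36 × 55.845 = 20.104 g.
Weight fraction Fe = 20.104 / 95.667 = 0.2101.

21.01 mass %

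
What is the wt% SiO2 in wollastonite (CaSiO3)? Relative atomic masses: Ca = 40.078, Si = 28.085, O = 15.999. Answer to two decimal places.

51.72 wt%

M(CaSiO3) = 116.160 g/mol; M(SiO2) = 60.083 g/mol.
Moles SiO2 per formula unit = 1 Si ÷ 1 = 1.0000.
SiO2 fraction = (1.0000 × 60.083) / 116.160 = 60.083/116.160 = 0.5172.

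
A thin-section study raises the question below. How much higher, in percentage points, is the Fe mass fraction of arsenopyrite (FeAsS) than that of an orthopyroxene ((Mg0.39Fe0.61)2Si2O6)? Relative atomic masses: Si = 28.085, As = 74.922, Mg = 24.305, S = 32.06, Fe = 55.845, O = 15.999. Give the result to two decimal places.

First mineral: 55.845 g Fe in 162.827 g formula = 34.30 wt% Fe.
Second mineral: 68.131 g Fe in 239.253 g formula = 28.48 wt% Fe.
34.30% − 28.48% gives a difference of 5.82 percentage points.

5.82 percentage points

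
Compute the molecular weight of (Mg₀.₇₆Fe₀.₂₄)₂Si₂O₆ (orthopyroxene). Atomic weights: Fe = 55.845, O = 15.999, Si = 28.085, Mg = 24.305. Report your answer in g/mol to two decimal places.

Mg: 1.52 × 24.305 = 36.9436
Fe: 0.48 × 55.845 = 26.8056
Si: 2 × 28.085 = 56.1700
O: 6 × 15.999 = 95.9940
Summing the contributions gives the formula mass.

215.91 g/mol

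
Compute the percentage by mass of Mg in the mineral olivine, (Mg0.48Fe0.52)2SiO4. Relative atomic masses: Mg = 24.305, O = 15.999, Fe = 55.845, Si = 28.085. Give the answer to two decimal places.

M((Mg0.48Fe0.52)2SiO4) = 173.493 g/mol.
Mg contributes 0.96 × 24.305 = 23.333 g per mole.
23.333/173.493 = 0.1345 → 13.45%.

13.45 mass %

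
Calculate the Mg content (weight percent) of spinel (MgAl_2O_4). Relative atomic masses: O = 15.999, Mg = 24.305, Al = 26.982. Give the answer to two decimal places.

17.08 weight percent

Formula mass = 1·24.305 + 2·26.982 + 4·15.999 = 142.265 g/mol, of which 24.305 g is Mg.
So Mg makes up 24.305/142.265 = 0.1708 of the mass, i.e. 17.08%.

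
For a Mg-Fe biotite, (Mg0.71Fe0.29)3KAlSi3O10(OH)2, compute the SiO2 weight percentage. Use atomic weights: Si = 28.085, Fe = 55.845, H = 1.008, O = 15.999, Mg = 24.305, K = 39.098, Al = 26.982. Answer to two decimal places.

40.53 wt%

M((Mg0.71Fe0.29)3KAlSi3O10(OH)2) = 444.694 g/mol; M(SiO2) = 60.083 g/mol.
Moles SiO2 per formula unit = 3 Si ÷ 1 = 3.0000.
SiO2 fraction = (3.0000 × 60.083) / 444.694 = 180.249/444.694 = 0.4053.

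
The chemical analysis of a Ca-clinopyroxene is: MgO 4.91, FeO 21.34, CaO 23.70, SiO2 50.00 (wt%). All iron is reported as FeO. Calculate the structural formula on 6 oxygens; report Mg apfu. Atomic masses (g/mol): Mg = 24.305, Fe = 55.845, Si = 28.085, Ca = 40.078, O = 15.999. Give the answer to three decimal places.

4.91 wt% MgO ÷ 40.304 g/mol = 0.12182 mol, giving 0.12182 Mg and 0.12182 O.
21.34 wt% FeO ÷ 71.844 g/mol = 0.29703 mol, giving 0.29703 Fe and 0.29703 O.
23.70 wt% CaO ÷ 56.077 g/mol = 0.42263 mol, giving 0.42263 Ca and 0.42263 O.
50.00 wt% SiO2 ÷ 60.083 g/mol = 0.83218 mol, giving 0.83218 Si and 1.66436 O.
Oxygen sums to 2.50584; scaling by 6/2.50584 = 2.39441 puts the formula on 6 O.
Mg: 0.12182 × 2.39441 = 0.292 atoms per formula unit.

0.292 Mg apfu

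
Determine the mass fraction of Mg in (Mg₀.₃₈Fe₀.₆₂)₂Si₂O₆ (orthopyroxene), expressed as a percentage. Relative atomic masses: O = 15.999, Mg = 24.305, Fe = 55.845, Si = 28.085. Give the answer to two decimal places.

7.70 mass %

Formula mass = 0.76×24.305 + 1.24×55.845 + 2×28.085 + 6×15.999 = 239.884 g/mol, of which 18.472 g is Mg.
So Mg makes up 18.472/239.884 = 0.0770 of the mass, i.e. 7.70%.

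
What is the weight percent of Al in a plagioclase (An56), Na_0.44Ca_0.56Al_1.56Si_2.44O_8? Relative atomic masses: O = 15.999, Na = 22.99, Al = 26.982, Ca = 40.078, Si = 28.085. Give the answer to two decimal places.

M(Na_0.44Ca_0.56Al_1.56Si_2.44O_8) = 271.171 g/mol.
Al contributes 1.56 × 26.982 = 42.092 g per mole.
42.092/271.171 = 0.1552 → 15.52%.

15.52 wt%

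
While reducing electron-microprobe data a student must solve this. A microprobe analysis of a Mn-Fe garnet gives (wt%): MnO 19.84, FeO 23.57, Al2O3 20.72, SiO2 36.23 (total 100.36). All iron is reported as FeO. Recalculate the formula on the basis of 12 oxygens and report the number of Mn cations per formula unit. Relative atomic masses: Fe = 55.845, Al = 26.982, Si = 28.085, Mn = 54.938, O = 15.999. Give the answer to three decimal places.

MnO: 19.84/70.937 = 0.27968 mol → 0.27968 mol Mn, 0.27968 mol O.
FeO: 23.57/71.844 = 0.32807 mol → 0.32807 mol Fe, 0.32807 mol O.
Al2O3: 20.72/101.961 = 0.20321 mol → 0.40642 mol Al, 0.60963 mol O.
SiO2: 36.23/60.083 = 0.60300 mol → 0.60300 mol Si, 1.20600 mol O.
Total oxygen = 2.42338 mol. Normalization factor = 12/2.42338 = 4.95176.
Mn per 12 O = 0.27968 × 4.95176 = 1.385.

1.385 Mn apfu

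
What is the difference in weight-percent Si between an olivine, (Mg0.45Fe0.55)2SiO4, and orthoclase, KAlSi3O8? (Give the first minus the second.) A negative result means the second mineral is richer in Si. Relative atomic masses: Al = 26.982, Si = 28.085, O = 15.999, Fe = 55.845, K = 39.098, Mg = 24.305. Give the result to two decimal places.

M((Mg0.45Fe0.55)2SiO4) = 175.385 g/mol, so wt% Si = 28.085/175.385 × 100 = 16.01%.
M(KAlSi3O8) = 278.327 g/mol, so wt% Si = 84.255/278.327 × 100 = 30.27%.
16.01 − 30.27 = -14.26 pp.

-14.26 percentage points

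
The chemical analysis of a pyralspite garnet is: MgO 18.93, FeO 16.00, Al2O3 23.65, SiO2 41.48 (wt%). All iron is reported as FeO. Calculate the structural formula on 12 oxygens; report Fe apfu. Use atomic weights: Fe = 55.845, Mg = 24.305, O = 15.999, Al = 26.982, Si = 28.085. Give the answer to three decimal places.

MgO: 18.93/40.304 = 0.46968 mol → 0.46968 mol Mg, 0.46968 mol O.
FeO: 16.00/71.844 = 0.22270 mol → 0.22270 mol Fe, 0.22270 mol O.
Al2O3: 23.65/101.961 = 0.23195 mol → 0.46390 mol Al, 0.69585 mol O.
SiO2: 41.48/60.083 = 0.69038 mol → 0.69038 mol Si, 1.38076 mol O.
Total oxygen = 2.76899 mol. Normalization factor = 12/2.76899 = 4.33371.
Fe per 12 O = 0.22270 × 4.33371 = 0.965.

0.965 Fe apfu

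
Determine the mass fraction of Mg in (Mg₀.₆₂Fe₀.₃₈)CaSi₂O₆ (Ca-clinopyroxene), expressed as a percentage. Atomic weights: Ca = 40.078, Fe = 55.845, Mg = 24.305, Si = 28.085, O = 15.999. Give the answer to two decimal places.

6.59 weight percent

Molar mass of (Mg₀.₆₂Fe₀.₃₈)CaSi₂O₆: 0.62×24.305 + 0.38×55.845 + 1×40.078 + 2×28.085 + 6×15.999 = 228.532 g/mol.
Mass of Mg per formula unit: 0.62 × 24.305 = 15.069 g.
Weight fraction Mg = 15.069 / 228.532 = 0.0659.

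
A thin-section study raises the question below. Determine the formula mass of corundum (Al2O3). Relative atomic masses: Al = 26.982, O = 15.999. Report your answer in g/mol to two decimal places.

101.96 g/mol

Al: 2 × 26.982 = 53.9640
O: 3 × 15.999 = 47.9970
Summing the contributions gives the formula mass.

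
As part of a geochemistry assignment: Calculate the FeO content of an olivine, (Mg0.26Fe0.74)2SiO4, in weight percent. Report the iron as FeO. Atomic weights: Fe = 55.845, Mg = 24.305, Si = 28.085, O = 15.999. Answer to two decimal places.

Molar mass of (Mg0.26Fe0.74)2SiO4 = 0.52·24.305 + 1.48·55.845 + 1·28.085 + 4·15.999 = 187.370 g/mol.
Each formula unit contains 1.48 Fe, equivalent to 1.48/1 = 1.4800 mol FeO.
M(FeO) = 1×55.845 + 1×15.999 = 71.844 g/mol.
Mass of FeO per formula unit = 1.4800 × 71.844 = 106.329 g.
FeO wt% = 106.329 / 187.370 × 100 = 56.75%.

56.75 wt%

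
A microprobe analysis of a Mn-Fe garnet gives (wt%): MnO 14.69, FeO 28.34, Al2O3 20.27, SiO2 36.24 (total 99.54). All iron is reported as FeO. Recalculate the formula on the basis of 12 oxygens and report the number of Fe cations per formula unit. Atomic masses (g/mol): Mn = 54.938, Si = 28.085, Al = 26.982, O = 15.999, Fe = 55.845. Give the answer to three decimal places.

MnO (M=70.937): mol = 0.20709; Mn = 0.20709, O = 0.20709.
FeO (M=71.844): mol = 0.39447; Fe = 0.39447, O = 0.39447.
Al2O3 (M=101.961): mol = 0.19880; Al = 0.39760, O = 0.59640.
SiO2 (M=60.083): mol = 0.60317; Si = 0.60317, O = 1.20634.
ΣO = 2.40430; factor = 12/ΣO = 4.99106.
Fe apfu = 0.39447 × 4.99106 = 1.969.

1.969 Fe apfu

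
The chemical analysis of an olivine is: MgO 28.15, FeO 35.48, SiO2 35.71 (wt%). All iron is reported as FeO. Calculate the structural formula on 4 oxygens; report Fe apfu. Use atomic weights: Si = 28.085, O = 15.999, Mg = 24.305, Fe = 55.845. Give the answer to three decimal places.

0.830 Fe apfu

28.15 wt% MgO ÷ 40.304 g/mol = 0.69844 mol, giving 0.69844 Mg and 0.69844 O.
35.48 wt% FeO ÷ 71.844 g/mol = 0.49385 mol, giving 0.49385 Fe and 0.49385 O.
35.71 wt% SiO2 ÷ 60.083 g/mol = 0.59434 mol, giving 0.59434 Si and 1.18868 O.
Oxygen sums to 2.38097; scaling by 4/2.38097 = 1.67999 puts the formula on 4 O.
Fe: 0.49385 × 1.67999 = 0.830 atoms per formula unit.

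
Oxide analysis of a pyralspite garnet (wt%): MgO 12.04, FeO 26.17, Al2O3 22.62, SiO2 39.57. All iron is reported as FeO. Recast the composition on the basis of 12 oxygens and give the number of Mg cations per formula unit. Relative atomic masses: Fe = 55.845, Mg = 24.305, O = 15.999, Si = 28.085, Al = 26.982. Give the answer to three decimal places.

MgO (M=40.304): mol = 0.29873; Mg = 0.29873, O = 0.29873.
FeO (M=71.844): mol = 0.36426; Fe = 0.36426, O = 0.36426.
Al2O3 (M=101.961): mol = 0.22185; Al = 0.44370, O = 0.66555.
SiO2 (M=60.083): mol = 0.65859; Si = 0.65859, O = 1.31718.
ΣO = 2.64572; factor = 12/ΣO = 4.53563.
Mg apfu = 0.29873 × 4.53563 = 1.355.

1.355 Mg apfu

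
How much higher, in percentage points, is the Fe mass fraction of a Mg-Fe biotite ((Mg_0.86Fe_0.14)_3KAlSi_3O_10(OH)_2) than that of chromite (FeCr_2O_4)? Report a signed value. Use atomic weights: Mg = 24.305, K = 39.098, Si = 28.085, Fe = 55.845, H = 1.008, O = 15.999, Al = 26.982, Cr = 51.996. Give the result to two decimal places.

M((Mg_0.86Fe_0.14)_3KAlSi_3O_10(OH)_2) = 430.501 g/mol, so wt% Fe = 23.455/430.501 × 100 = 5.45%.
M(FeCr_2O_4) = 223.833 g/mol, so wt% Fe = 55.845/223.833 × 100 = 24.95%.
5.45 − 24.95 = -19.50 pp.

-19.50 percentage points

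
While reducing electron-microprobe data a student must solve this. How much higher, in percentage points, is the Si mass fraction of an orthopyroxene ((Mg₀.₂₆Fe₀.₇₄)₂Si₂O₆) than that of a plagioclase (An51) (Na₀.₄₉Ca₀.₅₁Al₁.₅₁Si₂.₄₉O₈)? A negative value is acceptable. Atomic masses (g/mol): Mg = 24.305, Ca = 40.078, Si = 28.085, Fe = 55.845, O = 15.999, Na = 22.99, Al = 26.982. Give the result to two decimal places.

M((Mg₀.₂₆Fe₀.₇₄)₂Si₂O₆) = 247.453 g/mol, so wt% Si = 56.170/247.453 × 100 = 22.70%.
M(Na₀.₄₉Ca₀.₅₁Al₁.₅₁Si₂.₄₉O₈) = 270.371 g/mol, so wt% Si = 69.932/270.371 × 100 = 25.87%.
22.70 − 25.87 = -3.17 pp.

-3.17 percentage points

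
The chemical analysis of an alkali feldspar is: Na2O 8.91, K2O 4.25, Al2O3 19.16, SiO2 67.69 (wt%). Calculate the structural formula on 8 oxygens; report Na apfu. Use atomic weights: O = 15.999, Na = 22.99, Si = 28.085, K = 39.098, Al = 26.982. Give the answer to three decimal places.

Na2O: 8.91/61.979 = 0.14376 mol → 0.28752 mol Na, 0.14376 mol O.
K2O: 4.25/94.195 = 0.04512 mol → 0.09024 mol K, 0.04512 mol O.
Al2O3: 19.16/101.961 = 0.18791 mol → 0.37582 mol Al, 0.56373 mol O.
SiO2: 67.69/60.083 = 1.12661 mol → 1.12661 mol Si, 2.25322 mol O.
Total oxygen = 3.00583 mol. Normalization factor = 8/3.00583 = 2.66149.
Na per 8 O = 0.28752 × 2.66149 = 0.765.

0.765 Na apfu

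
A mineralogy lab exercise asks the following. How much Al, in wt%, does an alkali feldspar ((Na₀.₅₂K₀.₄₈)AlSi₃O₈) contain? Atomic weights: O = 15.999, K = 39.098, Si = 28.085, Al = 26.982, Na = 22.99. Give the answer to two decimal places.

Formula mass = 0.52*22.99 + 0.48*39.098 + 1*26.982 + 3*28.085 + 8*15.999 = 269.951 g/mol, of which 26.982 g is Al.
So Al makes up 26.982/269.951 = 0.1000 of the mass, i.e. 10.00%.

10.00 wt%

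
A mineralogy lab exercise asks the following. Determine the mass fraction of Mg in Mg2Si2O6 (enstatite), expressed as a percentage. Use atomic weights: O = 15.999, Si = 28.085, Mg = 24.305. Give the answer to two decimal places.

24.21 wt%

Formula mass = 2*24.305 + 2*28.085 + 6*15.999 = 200.774 g/mol, of which 48.610 g is Mg.
So Mg makes up 48.610/200.774 = 0.2421 of the mass, i.e. 24.21%.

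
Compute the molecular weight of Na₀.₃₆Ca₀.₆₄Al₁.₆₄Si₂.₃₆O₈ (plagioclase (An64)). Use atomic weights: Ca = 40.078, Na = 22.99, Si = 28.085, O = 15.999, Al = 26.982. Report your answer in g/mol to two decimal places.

The formula mass is the sum 0.36*22.99 + 0.64*40.078 + 1.64*26.982 + 2.36*28.085 + 8*15.999.

272.45 g/mol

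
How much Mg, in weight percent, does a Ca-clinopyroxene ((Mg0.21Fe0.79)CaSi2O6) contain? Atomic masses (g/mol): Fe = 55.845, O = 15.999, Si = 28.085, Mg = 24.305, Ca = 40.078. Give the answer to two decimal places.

2.11 weight percent

Molar mass of (Mg0.21Fe0.79)CaSi2O6: 0.21×24.305 + 0.79×55.845 + 1×40.078 + 2×28.085 + 6×15.999 = 241.464 g/mol.
Mass of Mg per formula unit: 0.21 × 24.305 = 5.104 g.
Weight fraction Mg = 5.104 / 241.464 = 0.0211.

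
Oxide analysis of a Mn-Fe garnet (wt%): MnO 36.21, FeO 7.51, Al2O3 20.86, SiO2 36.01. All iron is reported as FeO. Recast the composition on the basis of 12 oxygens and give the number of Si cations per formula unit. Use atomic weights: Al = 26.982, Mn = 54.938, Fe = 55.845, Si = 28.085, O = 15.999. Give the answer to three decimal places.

2.963 Si apfu

36.21 wt% MnO ÷ 70.937 g/mol = 0.51045 mol, giving 0.51045 Mn and 0.51045 O.
7.51 wt% FeO ÷ 71.844 g/mol = 0.10453 mol, giving 0.10453 Fe and 0.10453 O.
20.86 wt% Al2O3 ÷ 101.961 g/mol = 0.20459 mol, giving 0.40918 Al and 0.61377 O.
36.01 wt% SiO2 ÷ 60.083 g/mol = 0.59934 mol, giving 0.59934 Si and 1.19868 O.
Oxygen sums to 2.42743; scaling by 12/2.42743 = 4.94350 puts the formula on 12 O.
Si: 0.59934 × 4.94350 = 2.963 atoms per formula unit.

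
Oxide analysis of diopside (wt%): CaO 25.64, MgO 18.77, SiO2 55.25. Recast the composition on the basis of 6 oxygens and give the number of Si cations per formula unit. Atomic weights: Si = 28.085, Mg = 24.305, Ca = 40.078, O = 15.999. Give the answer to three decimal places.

1.998 Si apfu

25.64 wt% CaO ÷ 56.077 g/mol = 0.45723 mol, giving 0.45723 Ca and 0.45723 O.
18.77 wt% MgO ÷ 40.304 g/mol = 0.46571 mol, giving 0.46571 Mg and 0.46571 O.
55.25 wt% SiO2 ÷ 60.083 g/mol = 0.91956 mol, giving 0.91956 Si and 1.83912 O.
Oxygen sums to 2.76206; scaling by 6/2.76206 = 2.17229 puts the formula on 6 O.
Si: 0.91956 × 2.17229 = 1.998 atoms per formula unit.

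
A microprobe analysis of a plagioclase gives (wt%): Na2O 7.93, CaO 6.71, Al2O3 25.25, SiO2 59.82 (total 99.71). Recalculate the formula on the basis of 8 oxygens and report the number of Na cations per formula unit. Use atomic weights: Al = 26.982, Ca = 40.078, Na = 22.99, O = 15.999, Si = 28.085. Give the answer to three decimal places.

0.687 Na apfu

7.93 wt% Na2O ÷ 61.979 g/mol = 0.12795 mol, giving 0.25590 Na and 0.12795 O.
6.71 wt% CaO ÷ 56.077 g/mol = 0.11966 mol, giving 0.11966 Ca and 0.11966 O.
25.25 wt% Al2O3 ÷ 101.961 g/mol = 0.24764 mol, giving 0.49528 Al and 0.74292 O.
59.82 wt% SiO2 ÷ 60.083 g/mol = 0.99562 mol, giving 0.99562 Si and 1.99124 O.
Oxygen sums to 2.98177; scaling by 8/2.98177 = 2.68297 puts the formula on 8 O.
Na: 0.25590 × 2.68297 = 0.687 atoms per formula unit.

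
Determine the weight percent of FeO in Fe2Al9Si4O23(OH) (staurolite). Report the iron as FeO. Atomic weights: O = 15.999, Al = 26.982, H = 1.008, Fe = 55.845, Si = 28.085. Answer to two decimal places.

16.87 wt%

Molar mass of Fe2Al9Si4O23(OH) = 2×55.845 + 9×26.982 + 4×28.085 + 24×15.999 + 1×1.008 = 851.852 g/mol.
Each formula unit contains 2 Fe, equivalent to 2/1 = 2.0000 mol FeO.
M(FeO) = 1×55.845 + 1×15.999 = 71.844 g/mol.
Mass of FeO per formula unit = 2.0000 × 71.844 = 143.688 g.
FeO wt% = 143.688 / 851.852 × 100 = 16.87%.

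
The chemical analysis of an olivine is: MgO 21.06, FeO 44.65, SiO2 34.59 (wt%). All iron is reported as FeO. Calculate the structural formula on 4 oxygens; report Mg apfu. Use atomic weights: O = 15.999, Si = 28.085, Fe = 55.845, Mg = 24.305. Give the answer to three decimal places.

MgO: 21.06/40.304 = 0.52253 mol → 0.52253 mol Mg, 0.52253 mol O.
FeO: 44.65/71.844 = 0.62149 mol → 0.62149 mol Fe, 0.62149 mol O.
SiO2: 34.59/60.083 = 0.57570 mol → 0.57570 mol Si, 1.15140 mol O.
Total oxygen = 2.29542 mol. Normalization factor = 4/2.29542 = 1.74260.
Mg per 4 O = 0.52253 × 1.74260 = 0.911.

0.911 Mg apfu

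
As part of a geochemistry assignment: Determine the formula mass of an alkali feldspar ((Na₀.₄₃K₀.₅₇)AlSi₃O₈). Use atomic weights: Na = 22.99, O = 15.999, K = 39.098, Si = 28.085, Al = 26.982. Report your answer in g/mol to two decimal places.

271.40 g/mol

The formula mass is the sum 0.43×22.99 + 0.57×39.098 + 1×26.982 + 3×28.085 + 8×15.999.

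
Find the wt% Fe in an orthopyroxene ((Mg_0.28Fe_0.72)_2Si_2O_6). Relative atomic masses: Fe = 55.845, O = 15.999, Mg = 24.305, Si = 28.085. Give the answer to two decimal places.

32.66 weight percent

Molar mass of (Mg_0.28Fe_0.72)_2Si_2O_6: 0.56×24.305 + 1.44×55.845 + 2×28.085 + 6×15.999 = 246.192 g/mol.
Mass of Fe per formula unit: 1.44 × 55.845 = 80.417 g.
Weight fraction Fe = 80.417 / 246.192 = 0.3266.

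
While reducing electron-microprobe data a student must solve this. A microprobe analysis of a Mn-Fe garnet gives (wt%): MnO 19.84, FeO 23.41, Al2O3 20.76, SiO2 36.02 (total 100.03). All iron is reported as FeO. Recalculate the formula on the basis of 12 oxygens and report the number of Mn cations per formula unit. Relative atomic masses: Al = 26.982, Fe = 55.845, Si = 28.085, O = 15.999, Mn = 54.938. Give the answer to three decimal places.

1.390 Mn apfu

19.84 wt% MnO ÷ 70.937 g/mol = 0.27968 mol, giving 0.27968 Mn and 0.27968 O.
23.41 wt% FeO ÷ 71.844 g/mol = 0.32584 mol, giving 0.32584 Fe and 0.32584 O.
20.76 wt% Al2O3 ÷ 101.961 g/mol = 0.20361 mol, giving 0.40722 Al and 0.61083 O.
36.02 wt% SiO2 ÷ 60.083 g/mol = 0.59950 mol, giving 0.59950 Si and 1.19900 O.
Oxygen sums to 2.41535; scaling by 12/2.41535 = 4.96822 puts the formula on 12 O.
Mn: 0.27968 × 4.96822 = 1.390 atoms per formula unit.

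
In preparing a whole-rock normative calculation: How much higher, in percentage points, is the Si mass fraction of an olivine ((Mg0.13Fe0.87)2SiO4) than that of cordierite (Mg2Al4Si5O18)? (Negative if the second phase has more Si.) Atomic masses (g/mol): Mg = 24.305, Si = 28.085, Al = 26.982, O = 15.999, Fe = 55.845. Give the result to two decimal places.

M((Mg0.13Fe0.87)2SiO4) = 195.571 g/mol, so wt% Si = 28.085/195.571 × 100 = 14.36%.
M(Mg2Al4Si5O18) = 584.945 g/mol, so wt% Si = 140.425/584.945 × 100 = 24.01%.
14.36 − 24.01 = -9.65 pp.

-9.65 percentage points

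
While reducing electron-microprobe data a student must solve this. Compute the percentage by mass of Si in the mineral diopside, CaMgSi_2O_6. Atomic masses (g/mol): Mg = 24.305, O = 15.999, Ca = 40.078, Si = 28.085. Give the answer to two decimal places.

M(CaMgSi_2O_6) = 216.547 g/mol.
Si contributes 2 × 28.085 = 56.170 g per mole.
56.170/216.547 = 0.2594 → 25.94%.

25.94 weight percent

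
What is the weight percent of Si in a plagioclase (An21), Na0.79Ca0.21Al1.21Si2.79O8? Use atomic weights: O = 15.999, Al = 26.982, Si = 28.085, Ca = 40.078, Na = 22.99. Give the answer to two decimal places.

Formula mass = 0.79×22.99 + 0.21×40.078 + 1.21×26.982 + 2.79×28.085 + 8×15.999 = 265.576 g/mol, of which 78.357 g is Si.
So Si makes up 78.357/265.576 = 0.2950 of the mass, i.e. 29.50%.

29.50 mass %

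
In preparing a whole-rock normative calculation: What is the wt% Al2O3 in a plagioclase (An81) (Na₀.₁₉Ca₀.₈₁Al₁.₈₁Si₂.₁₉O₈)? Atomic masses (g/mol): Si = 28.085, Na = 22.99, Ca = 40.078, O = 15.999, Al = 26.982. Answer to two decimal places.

33.53 wt%

Molar mass of Na₀.₁₉Ca₀.₈₁Al₁.₈₁Si₂.₁₉O₈ = 0.19*22.99 + 0.81*40.078 + 1.81*26.982 + 2.19*28.085 + 8*15.999 = 275.167 g/mol.
Each formula unit contains 1.81 Al, equivalent to 1.81/2 = 0.9050 mol Al2O3.
M(Al2O3) = 2×26.982 + 3×15.999 = 101.961 g/mol.
Mass of Al2O3 per formula unit = 0.9050 × 101.961 = 92.275 g.
Al2O3 wt% = 92.275 / 275.167 × 100 = 33.53%.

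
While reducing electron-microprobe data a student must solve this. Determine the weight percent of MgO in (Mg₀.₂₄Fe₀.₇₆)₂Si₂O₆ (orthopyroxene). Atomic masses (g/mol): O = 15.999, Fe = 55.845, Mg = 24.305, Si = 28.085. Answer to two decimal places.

Molar mass of (Mg₀.₂₄Fe₀.₇₆)₂Si₂O₆ = 0.48×24.305 + 1.52×55.845 + 2×28.085 + 6×15.999 = 248.715 g/mol.
Each formula unit contains 0.48 Mg, equivalent to 0.48/1 = 0.4800 mol MgO.
M(MgO) = 1×24.305 + 1×15.999 = 40.304 g/mol.
Mass of MgO per formula unit = 0.4800 × 40.304 = 19.346 g.
MgO wt% = 19.346 / 248.715 × 100 = 7.78%.

7.78 wt%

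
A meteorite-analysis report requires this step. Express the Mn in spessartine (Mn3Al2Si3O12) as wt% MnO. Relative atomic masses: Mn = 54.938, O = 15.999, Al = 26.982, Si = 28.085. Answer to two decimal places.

Formula mass = 495.021 g/mol.
3 Mn → 3.0000 mol MnO per formula unit; M(MnO) = 70.937, so MnO mass = 212.811 g.
212.811/495.021 × 100 = 42.99 wt%.

42.99 wt%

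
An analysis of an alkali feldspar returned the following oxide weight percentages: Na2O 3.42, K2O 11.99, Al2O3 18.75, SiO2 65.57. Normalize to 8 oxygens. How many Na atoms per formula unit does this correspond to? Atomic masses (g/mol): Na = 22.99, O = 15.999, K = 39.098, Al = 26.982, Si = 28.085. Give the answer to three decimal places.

3.42 wt% Na2O ÷ 61.979 g/mol = 0.05518 mol, giving 0.11036 Na and 0.05518 O.
11.99 wt% K2O ÷ 94.195 g/mol = 0.12729 mol, giving 0.25458 K and 0.12729 O.
18.75 wt% Al2O3 ÷ 101.961 g/mol = 0.18389 mol, giving 0.36778 Al and 0.55167 O.
65.57 wt% SiO2 ÷ 60.083 g/mol = 1.09132 mol, giving 1.09132 Si and 2.18264 O.
Oxygen sums to 2.91678; scaling by 8/2.91678 = 2.74275 puts the formula on 8 O.
Na: 0.11036 × 2.74275 = 0.303 atoms per formula unit.

0.303 Na apfu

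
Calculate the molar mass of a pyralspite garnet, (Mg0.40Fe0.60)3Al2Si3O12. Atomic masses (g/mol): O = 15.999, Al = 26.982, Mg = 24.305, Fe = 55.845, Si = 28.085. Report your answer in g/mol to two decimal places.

M = 1.20×24.305 + 1.80×55.845 + 2×26.982 + 3×28.085 + 12×15.999

459.89 g/mol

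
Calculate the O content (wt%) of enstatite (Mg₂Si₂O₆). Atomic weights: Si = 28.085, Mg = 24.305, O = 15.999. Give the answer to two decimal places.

Formula mass = 2·24.305 + 2·28.085 + 6·15.999 = 200.774 g/mol, of which 95.994 g is O.
So O makes up 95.994/200.774 = 0.4781 of the mass, i.e. 47.81%.

47.81 wt%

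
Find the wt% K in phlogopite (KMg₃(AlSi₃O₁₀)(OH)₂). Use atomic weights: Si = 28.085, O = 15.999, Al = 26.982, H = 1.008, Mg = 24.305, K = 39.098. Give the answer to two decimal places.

9.37 wt%

M(KMg₃(AlSi₃O₁₀)(OH)₂) = 417.254 g/mol.
K contributes 1 × 39.098 = 39.098 g per mole.
39.098/417.254 = 0.0937 → 9.37%.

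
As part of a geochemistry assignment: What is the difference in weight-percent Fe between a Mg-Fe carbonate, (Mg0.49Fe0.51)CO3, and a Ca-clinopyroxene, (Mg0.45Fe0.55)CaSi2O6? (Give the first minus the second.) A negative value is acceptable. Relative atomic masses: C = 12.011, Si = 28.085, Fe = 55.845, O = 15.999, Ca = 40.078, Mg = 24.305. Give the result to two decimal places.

M((Mg0.49Fe0.51)CO3) = 100.398 g/mol, so wt% Fe = 28.481/100.398 × 100 = 28.37%.
M((Mg0.45Fe0.55)CaSi2O6) = 233.894 g/mol, so wt% Fe = 30.715/233.894 × 100 = 13.13%.
28.37 − 13.13 = 15.24 pp.

15.24 percentage points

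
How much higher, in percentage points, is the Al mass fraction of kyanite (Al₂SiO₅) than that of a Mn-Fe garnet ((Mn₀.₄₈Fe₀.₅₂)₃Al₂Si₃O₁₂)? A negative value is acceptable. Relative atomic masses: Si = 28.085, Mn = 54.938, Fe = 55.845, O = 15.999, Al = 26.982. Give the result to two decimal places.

Al in Al₂SiO₅: molar mass 162.044 g/mol; 2×26.982 = 53.964 g → 33.30 wt%.
Al in (Mn₀.₄₈Fe₀.₅₂)₃Al₂Si₃O₁₂: molar mass 496.436 g/mol; 2×26.982 = 53.964 g → 10.87 wt%.
Difference = 33.30 − 10.87 = 22.43 percentage points.

22.43 percentage points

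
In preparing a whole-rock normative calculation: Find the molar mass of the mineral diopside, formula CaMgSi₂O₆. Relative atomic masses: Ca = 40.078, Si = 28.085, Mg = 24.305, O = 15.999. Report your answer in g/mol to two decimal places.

M = 1×40.078 + 1×24.305 + 2×28.085 + 6×15.999

216.55 g/mol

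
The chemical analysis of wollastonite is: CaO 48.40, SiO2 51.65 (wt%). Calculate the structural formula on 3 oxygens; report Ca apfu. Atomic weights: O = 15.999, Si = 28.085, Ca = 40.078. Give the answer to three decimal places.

48.40 wt% CaO ÷ 56.077 g/mol = 0.86310 mol, giving 0.86310 Ca and 0.86310 O.
51.65 wt% SiO2 ÷ 60.083 g/mol = 0.85964 mol, giving 0.85964 Si and 1.71928 O.
Oxygen sums to 2.58238; scaling by 3/2.58238 = 1.16172 puts the formula on 3 O.
Ca: 0.86310 × 1.16172 = 1.003 atoms per formula unit.

1.003 Ca apfu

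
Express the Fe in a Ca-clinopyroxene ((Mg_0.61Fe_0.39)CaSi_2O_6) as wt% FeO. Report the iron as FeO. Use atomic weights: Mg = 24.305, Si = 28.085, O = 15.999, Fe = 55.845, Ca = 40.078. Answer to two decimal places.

12.24 wt%

M((Mg_0.61Fe_0.39)CaSi_2O_6) = 228.848 g/mol; M(FeO) = 71.844 g/mol.
Moles FeO per formula unit = 0.39 Fe ÷ 1 = 0.3900.
FeO fraction = (0.3900 × 71.844) / 228.848 = 28.019/228.848 = 0.1224.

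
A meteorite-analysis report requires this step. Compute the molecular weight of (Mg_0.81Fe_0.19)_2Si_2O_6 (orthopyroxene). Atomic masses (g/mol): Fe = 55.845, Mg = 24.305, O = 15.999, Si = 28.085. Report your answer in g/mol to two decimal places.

The formula mass is the sum 1.62×24.305 + 0.38×55.845 + 2×28.085 + 6×15.999.

212.76 g/mol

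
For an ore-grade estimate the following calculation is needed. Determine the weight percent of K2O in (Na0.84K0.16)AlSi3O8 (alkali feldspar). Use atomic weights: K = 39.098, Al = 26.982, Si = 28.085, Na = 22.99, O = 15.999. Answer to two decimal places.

2.85 wt%

M((Na0.84K0.16)AlSi3O8) = 264.796 g/mol; M(K2O) = 94.195 g/mol.
Moles K2O per formula unit = 0.16 K ÷ 2 = 0.0800.
K2O fraction = (0.0800 × 94.195) / 264.796 = 7.536/264.796 = 0.0285.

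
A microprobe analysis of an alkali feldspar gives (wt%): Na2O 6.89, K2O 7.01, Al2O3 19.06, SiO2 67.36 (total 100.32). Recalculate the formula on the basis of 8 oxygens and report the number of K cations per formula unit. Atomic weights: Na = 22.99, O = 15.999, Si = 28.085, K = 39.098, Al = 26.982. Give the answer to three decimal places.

Na2O: 6.89/61.979 = 0.11117 mol → 0.22234 mol Na, 0.11117 mol O.
K2O: 7.01/94.195 = 0.07442 mol → 0.14884 mol K, 0.07442 mol O.
Al2O3: 19.06/101.961 = 0.18693 mol → 0.37386 mol Al, 0.56079 mol O.
SiO2: 67.36/60.083 = 1.12112 mol → 1.12112 mol Si, 2.24224 mol O.
Total oxygen = 2.98862 mol. Normalization factor = 8/2.98862 = 2.67682.
K per 8 O = 0.14884 × 2.67682 = 0.398.

0.398 K apfu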